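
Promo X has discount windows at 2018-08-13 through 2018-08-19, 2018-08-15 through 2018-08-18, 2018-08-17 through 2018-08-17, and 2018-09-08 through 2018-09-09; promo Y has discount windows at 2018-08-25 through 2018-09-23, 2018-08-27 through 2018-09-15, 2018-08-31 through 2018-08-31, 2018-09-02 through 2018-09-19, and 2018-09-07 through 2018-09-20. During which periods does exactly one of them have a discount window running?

2018-08-13 through 2018-08-19, 2018-08-25 through 2018-09-07, 2018-09-10 through 2018-09-23

A, merged: 2018-08-13 through 2018-08-19, 2018-09-08 through 2018-09-09.
B, merged: 2018-08-25 through 2018-09-23.
A but not B: 2018-08-13 through 2018-08-19.
B but not A: 2018-08-25 through 2018-09-07, 2018-09-10 through 2018-09-23.
Combining gives A △ B.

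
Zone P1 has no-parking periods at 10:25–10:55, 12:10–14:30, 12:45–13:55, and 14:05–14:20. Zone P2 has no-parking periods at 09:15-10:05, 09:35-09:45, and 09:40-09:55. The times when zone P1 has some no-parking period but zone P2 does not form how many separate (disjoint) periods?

First set merges to 10:25-10:55, 12:10-14:30.
Second set merges to 09:15-10:05.
A \ B = 10:25-10:55, 12:10-14:30.
That is 2 disjoint pieces.

2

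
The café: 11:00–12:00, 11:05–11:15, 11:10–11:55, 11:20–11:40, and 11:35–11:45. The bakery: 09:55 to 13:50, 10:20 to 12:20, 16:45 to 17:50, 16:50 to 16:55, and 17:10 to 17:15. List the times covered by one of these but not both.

A, merged: 11:00–12:00.
B, merged: 09:55–13:50, 16:45–17:50.
Only in the first: none.
Only in the second: 09:55–11:00, 12:00–13:50, 16:45–17:50.
Together these are the periods covered by exactly one.

09:55–11:00, 12:00–13:50, 16:45–17:50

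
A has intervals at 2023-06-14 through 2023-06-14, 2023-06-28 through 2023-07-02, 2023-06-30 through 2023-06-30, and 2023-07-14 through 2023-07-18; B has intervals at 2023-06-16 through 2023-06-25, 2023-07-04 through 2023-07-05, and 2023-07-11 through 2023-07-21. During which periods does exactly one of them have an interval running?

2023-06-14 through 2023-06-14, 2023-06-16 through 2023-06-25, 2023-06-28 through 2023-07-02, 2023-07-04 through 2023-07-05, 2023-07-11 through 2023-07-13, 2023-07-19 through 2023-07-21

Merge the first list: 2023-06-14 through 2023-06-14, 2023-06-28 through 2023-07-02, 2023-07-14 through 2023-07-18.
A but not B: 2023-06-14 through 2023-06-14, 2023-06-28 through 2023-07-02.
B but not A: 2023-06-16 through 2023-06-25, 2023-07-04 through 2023-07-05, 2023-07-11 through 2023-07-13, 2023-07-19 through 2023-07-21.
Combining gives A △ B.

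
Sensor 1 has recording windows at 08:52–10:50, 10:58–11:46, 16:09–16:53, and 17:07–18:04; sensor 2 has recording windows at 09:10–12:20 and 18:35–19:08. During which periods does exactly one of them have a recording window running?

08:52–09:10, 10:50–10:58, 11:46–12:20, 16:09–16:53, 17:07–18:04, 18:35–19:08

Only in the first: 08:52–09:10, 16:09–16:53, 17:07–18:04.
Only in the second: 10:50–10:58, 11:46–12:20, 18:35–19:08.
Together these are the periods covered by exactly one.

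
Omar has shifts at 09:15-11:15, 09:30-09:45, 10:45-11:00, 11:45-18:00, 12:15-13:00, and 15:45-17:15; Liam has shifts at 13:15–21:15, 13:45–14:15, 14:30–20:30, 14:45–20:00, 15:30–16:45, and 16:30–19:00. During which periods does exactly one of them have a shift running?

Merge the first list: 09:15-11:15, 11:45-18:00.
Merge the second list: 13:15-21:15.
A but not B: 09:15-11:15, 11:45-13:15.
B but not A: 18:00-21:15.
Combining gives A △ B.

09:15-11:15, 11:45-13:15, 18:00-21:15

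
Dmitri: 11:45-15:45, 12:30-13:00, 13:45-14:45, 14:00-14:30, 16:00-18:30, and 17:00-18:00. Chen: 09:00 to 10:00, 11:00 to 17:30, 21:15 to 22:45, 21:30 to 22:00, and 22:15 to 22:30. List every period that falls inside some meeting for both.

11:45–15:45, 16:00–17:30

A, merged: 11:45–15:45, 16:00–18:30.
B, merged: 09:00–10:00, 11:00–17:30, 21:15–22:45.
11:45–15:45 overlaps B on 11:45–15:45.
16:00–18:30 overlaps B on 16:00–17:30.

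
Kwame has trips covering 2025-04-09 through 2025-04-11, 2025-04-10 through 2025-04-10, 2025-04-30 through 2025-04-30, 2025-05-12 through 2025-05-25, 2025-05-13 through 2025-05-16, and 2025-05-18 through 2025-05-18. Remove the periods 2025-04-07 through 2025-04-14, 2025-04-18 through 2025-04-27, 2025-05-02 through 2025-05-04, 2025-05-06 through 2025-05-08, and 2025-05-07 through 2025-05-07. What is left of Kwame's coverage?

Merge the first list: 2025-04-09 through 2025-04-11, 2025-04-30 through 2025-04-30, 2025-05-12 through 2025-05-25.
Merge the second list: 2025-04-07 through 2025-04-14, 2025-04-18 through 2025-04-27, 2025-05-02 through 2025-05-04, 2025-05-06 through 2025-05-08.
2025-04-09 through 2025-04-11: fully covered by B → removed.
2025-04-30 through 2025-04-30: no B overlap → unchanged.
2025-05-12 through 2025-05-25: no B overlap → unchanged.

2025-04-30 through 2025-04-30, 2025-05-12 through 2025-05-25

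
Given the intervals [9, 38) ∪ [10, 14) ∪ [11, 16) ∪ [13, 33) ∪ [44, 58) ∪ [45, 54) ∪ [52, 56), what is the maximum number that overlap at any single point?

4

Walk the sorted start/end points keeping a running depth.
The depth first hits 4 at 13.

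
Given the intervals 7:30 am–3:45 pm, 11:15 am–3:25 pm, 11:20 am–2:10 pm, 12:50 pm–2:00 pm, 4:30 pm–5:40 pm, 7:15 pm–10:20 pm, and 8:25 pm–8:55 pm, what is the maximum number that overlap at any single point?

4

Sweep endpoints in order; track running count of active intervals.
Peak of 4 reached at 12:50 pm.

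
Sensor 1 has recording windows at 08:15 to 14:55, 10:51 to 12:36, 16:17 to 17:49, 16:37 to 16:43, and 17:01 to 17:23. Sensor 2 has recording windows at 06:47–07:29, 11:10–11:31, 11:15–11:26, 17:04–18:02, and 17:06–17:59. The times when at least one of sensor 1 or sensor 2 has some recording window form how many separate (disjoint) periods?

3

A, merged: 08:15–14:55, 16:17–17:49.
B, merged: 06:47–07:29, 11:10–11:31, 17:04–18:02.
A ∪ B = 06:47–07:29, 08:15–14:55, 16:17–18:02.
That is 3 disjoint pieces.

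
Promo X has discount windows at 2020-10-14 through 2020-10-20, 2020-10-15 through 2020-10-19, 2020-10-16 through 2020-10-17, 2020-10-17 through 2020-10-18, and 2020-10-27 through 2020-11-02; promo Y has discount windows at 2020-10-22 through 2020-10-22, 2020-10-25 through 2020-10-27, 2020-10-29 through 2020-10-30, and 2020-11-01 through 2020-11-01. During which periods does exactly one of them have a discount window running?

Merge the first list: 2020-10-14 through 2020-10-20, 2020-10-27 through 2020-11-02.
A but not B: 2020-10-14 through 2020-10-20, 2020-10-28 through 2020-10-28, 2020-10-31 through 2020-10-31, 2020-11-02 through 2020-11-02.
B but not A: 2020-10-22 through 2020-10-22, 2020-10-25 through 2020-10-26.
Combining gives A △ B.

2020-10-14 through 2020-10-20, 2020-10-22 through 2020-10-22, 2020-10-25 through 2020-10-26, 2020-10-28 through 2020-10-28, 2020-10-31 through 2020-10-31, 2020-11-02 through 2020-11-02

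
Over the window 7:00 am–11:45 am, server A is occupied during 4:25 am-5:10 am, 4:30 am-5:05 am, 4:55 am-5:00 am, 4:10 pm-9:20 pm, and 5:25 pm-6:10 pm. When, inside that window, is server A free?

Covered (merged): 4:25 am–5:10 am, 4:10 pm–9:20 pm.
Uncovered inside 7:00 am–11:45 am: 7:00 am–11:45 am.

7:00 am–11:45 am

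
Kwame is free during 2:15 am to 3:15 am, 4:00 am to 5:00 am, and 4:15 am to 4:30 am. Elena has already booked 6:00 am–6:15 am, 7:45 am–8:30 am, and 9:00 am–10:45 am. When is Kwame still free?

Merge the first list: 2:15 am–3:15 am, 4:00 am–5:00 am.
2:15 am–3:15 am: no B overlap → unchanged.
4:00 am–5:00 am: no B overlap → unchanged.

2:15 am–3:15 am, 4:00 am–5:00 am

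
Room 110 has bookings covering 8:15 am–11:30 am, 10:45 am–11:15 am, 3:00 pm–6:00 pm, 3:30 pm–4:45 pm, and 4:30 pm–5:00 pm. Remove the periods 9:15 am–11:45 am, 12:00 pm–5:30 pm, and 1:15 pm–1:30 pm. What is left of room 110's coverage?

8:15 am–9:15 am, 5:30 pm–6:00 pm

Merge the first list: 8:15 am–11:30 am, 3:00 pm–6:00 pm.
Merge the second list: 9:15 am–11:45 am, 12:00 pm–5:30 pm.
8:15 am–11:30 am \ B = 8:15 am–9:15 am.
3:00 pm–6:00 pm \ B = 5:30 pm–6:00 pm.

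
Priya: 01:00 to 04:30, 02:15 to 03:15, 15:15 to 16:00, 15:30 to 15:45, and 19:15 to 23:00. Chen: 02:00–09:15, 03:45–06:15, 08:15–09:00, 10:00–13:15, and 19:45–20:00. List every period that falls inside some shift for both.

02:00-04:30, 19:45-20:00

A, merged: 01:00-04:30, 15:15-16:00, 19:15-23:00.
B, merged: 02:00-09:15, 10:00-13:15, 19:45-20:00.
01:00-04:30 overlaps B on 02:00-04:30.
15:15-16:00 falls entirely outside B.
19:15-23:00 overlaps B on 19:45-20:00.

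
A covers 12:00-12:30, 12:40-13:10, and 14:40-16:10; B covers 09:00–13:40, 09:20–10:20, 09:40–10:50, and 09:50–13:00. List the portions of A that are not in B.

14:40–16:10

Merge the second list: 09:00–13:40.
12:00–12:30 lies entirely inside B → drops out.
12:40–13:10 lies entirely inside B → drops out.
14:40–16:10 is untouched.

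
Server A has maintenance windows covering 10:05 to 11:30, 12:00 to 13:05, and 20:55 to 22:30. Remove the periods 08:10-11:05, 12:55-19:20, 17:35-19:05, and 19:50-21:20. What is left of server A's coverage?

Second set merges to 08:10–11:05, 12:55–19:20, 19:50–21:20.
10:05–11:30 minus B → 11:05–11:30.
12:00–13:05 minus B → 12:00–12:55.
20:55–22:30 minus B → 21:20–22:30.

11:05–11:30, 12:00–12:55, 21:20–22:30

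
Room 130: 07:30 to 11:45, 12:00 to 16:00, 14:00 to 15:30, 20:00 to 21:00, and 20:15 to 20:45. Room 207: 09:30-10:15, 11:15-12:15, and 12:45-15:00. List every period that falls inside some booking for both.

09:30–10:15, 11:15–11:45, 12:00–12:15, 12:45–15:00

A, merged: 07:30–11:45, 12:00–16:00, 20:00–21:00.
07:30–11:45 ∩ B → 09:30–10:15, 11:15–11:45.
12:00–16:00 ∩ B → 12:00–12:15, 12:45–15:00.
20:00–21:00 meets no B interval.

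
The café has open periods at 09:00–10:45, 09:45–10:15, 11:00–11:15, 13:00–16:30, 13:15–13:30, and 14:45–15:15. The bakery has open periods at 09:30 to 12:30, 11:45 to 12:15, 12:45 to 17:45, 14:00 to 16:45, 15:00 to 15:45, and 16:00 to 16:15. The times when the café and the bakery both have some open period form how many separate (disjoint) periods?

Merge the first list: 09:00-10:45, 11:00-11:15, 13:00-16:30.
Merge the second list: 09:30-12:30, 12:45-17:45.
A ∩ B = 09:30-10:45, 11:00-11:15, 13:00-16:30.
That is 3 disjoint pieces.

3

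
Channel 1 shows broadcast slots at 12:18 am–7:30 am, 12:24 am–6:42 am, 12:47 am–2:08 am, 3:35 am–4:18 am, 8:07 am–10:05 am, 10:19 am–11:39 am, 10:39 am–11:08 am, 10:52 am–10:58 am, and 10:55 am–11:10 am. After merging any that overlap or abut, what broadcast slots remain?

12:18 am–7:30 am, 8:07 am–10:05 am, 10:19 am–11:39 am

12:24 am–6:42 am overlaps/touches 12:18 am–7:30 am → extend to 12:18 am–7:30 am.
12:47 am–2:08 am overlaps/touches 12:18 am–7:30 am → extend to 12:18 am–7:30 am.
3:35 am–4:18 am overlaps/touches 12:18 am–7:30 am → extend to 12:18 am–7:30 am.
8:07 am–10:05 am is disjoint → start new block.
10:19 am–11:39 am is disjoint → start new block.
10:39 am–11:08 am overlaps/touches 10:19 am–11:39 am → extend to 10:19 am–11:39 am.
10:52 am–10:58 am overlaps/touches 10:19 am–11:39 am → extend to 10:19 am–11:39 am.
10:55 am–11:10 am overlaps/touches 10:19 am–11:39 am → extend to 10:19 am–11:39 am.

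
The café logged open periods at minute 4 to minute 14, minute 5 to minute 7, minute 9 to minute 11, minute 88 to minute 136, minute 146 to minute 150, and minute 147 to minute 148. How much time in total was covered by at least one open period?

62 minutes

Merged: minute 4 to minute 14, minute 88 to minute 136, minute 146 to minute 150.
Lengths: 10 minutes + 48 minutes + 4 minutes = 62 minutes.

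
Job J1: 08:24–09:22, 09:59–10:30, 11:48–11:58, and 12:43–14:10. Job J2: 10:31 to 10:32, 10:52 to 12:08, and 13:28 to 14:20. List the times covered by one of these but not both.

A \ B = 08:24–09:22, 09:59–10:30, 12:43–13:28.
B \ A = 10:31–10:32, 10:52–11:48, 11:58–12:08, 14:10–14:20.
Union of the two gives the symmetric difference.

08:24–09:22, 09:59–10:30, 10:31–10:32, 10:52–11:48, 11:58–12:08, 12:43–13:28, 14:10–14:20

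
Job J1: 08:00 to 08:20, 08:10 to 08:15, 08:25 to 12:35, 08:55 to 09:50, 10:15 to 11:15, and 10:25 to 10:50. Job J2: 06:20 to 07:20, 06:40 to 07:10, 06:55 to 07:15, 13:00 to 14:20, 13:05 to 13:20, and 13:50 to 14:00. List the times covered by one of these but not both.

First set merges to 08:00–08:20, 08:25–12:35.
Second set merges to 06:20–07:20, 13:00–14:20.
Only in the first: 08:00–08:20, 08:25–12:35.
Only in the second: 06:20–07:20, 13:00–14:20.
Together these are the periods covered by exactly one.

06:20–07:20, 08:00–08:20, 08:25–12:35, 13:00–14:20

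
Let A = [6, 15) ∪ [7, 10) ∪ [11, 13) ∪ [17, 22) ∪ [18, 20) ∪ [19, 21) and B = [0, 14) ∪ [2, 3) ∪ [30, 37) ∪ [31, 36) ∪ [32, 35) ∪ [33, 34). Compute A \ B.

[14, 15) ∪ [17, 22)

Merge the first list: [6, 15), [17, 22).
Merge the second list: [0, 14), [30, 37).
[6, 15) \ B = [14, 15).
[17, 22): nothing removed.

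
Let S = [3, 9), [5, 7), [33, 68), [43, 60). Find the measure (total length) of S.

41

Merged: [3, 9), [33, 68).
Lengths: 6 + 35 = 41.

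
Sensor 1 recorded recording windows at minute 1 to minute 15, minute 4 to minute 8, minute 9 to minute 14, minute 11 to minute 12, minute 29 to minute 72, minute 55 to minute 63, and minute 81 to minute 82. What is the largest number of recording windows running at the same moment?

Sweep endpoints in order; track running count of active intervals.
Peak of 3 reached at minute 11.

3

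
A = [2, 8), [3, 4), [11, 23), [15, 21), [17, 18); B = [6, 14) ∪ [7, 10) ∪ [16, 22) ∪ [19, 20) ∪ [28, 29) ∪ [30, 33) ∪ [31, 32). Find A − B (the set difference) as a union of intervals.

[2, 6) ∪ [14, 16) ∪ [22, 23)

Merge the first list: [2, 8), [11, 23).
Merge the second list: [6, 14), [16, 22), [28, 29), [30, 33).
[2, 8) \ B = [2, 6).
[11, 23) \ B = [14, 16), [22, 23).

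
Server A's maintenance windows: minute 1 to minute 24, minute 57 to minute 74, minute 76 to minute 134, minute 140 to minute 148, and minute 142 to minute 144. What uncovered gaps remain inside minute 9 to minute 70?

Covered (merged): minute 1 to minute 24, minute 57 to minute 74, minute 76 to minute 134, minute 140 to minute 148.
Uncovered inside minute 9 to minute 70: minute 24 to minute 57.

minute 24 to minute 57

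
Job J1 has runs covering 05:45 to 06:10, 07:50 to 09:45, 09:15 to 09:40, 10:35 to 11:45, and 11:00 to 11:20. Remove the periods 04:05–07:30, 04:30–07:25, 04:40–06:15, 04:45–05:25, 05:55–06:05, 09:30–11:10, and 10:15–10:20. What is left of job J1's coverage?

A, merged: 05:45–06:10, 07:50–09:45, 10:35–11:45.
B, merged: 04:05–07:30, 09:30–11:10.
05:45–06:10 lies entirely inside B → drops out.
07:50–09:45 with B removed leaves 07:50–09:30.
10:35–11:45 with B removed leaves 11:10–11:45.

07:50–09:30, 11:10–11:45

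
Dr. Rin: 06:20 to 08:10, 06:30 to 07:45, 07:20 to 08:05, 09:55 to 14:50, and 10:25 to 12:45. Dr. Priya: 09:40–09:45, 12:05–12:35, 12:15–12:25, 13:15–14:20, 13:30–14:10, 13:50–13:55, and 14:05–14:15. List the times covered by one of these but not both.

First set merges to 06:20-08:10, 09:55-14:50.
Second set merges to 09:40-09:45, 12:05-12:35, 13:15-14:20.
A \ B = 06:20-08:10, 09:55-12:05, 12:35-13:15, 14:20-14:50.
B \ A = 09:40-09:45.
Union of the two gives the symmetric difference.

06:20-08:10, 09:40-09:45, 09:55-12:05, 12:35-13:15, 14:20-14:50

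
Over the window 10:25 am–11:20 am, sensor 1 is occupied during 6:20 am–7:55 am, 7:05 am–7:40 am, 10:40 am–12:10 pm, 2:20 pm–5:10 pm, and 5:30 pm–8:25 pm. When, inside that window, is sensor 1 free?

The merged coverage is 6:20 am-7:55 am, 10:40 am-12:10 pm, 2:20 pm-5:10 pm, 5:30 pm-8:25 pm.
Complement within 10:25 am-11:20 am: 10:25 am-10:40 am.

10:25 am-10:40 am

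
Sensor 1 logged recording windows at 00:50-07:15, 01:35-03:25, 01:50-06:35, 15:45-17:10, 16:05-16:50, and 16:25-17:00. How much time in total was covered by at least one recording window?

Merged: 00:50-07:15, 15:45-17:10.
Lengths: 6 h 25 min + 1 h 25 min = 7 h 50 min.

7 h 50 min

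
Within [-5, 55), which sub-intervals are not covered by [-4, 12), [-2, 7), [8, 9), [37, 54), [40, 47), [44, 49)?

After merging, the occupied span is [-4, 12), [37, 54).
Uncovered inside [-5, 55): [-5, -4), [12, 37), [54, 55).

[-5, -4) ∪ [12, 37) ∪ [54, 55)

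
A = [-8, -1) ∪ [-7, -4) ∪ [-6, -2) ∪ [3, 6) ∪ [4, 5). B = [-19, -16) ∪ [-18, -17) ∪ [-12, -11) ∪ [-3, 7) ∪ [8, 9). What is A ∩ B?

[-3, -1) ∪ [3, 6)

First set merges to [-8, -1), [3, 6).
Second set merges to [-19, -16), [-12, -11), [-3, 7), [8, 9).
[-8, -1) meets the second set on [-3, -1).
[3, 6) meets the second set on [3, 6).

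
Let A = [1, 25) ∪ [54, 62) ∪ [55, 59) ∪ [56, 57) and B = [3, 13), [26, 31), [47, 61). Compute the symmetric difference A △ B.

[1, 3) ∪ [13, 25) ∪ [26, 31) ∪ [47, 54) ∪ [61, 62)

Merge the first list: [1, 25), [54, 62).
A \ B = [1, 3), [13, 25), [61, 62).
B \ A = [26, 31), [47, 54).
Union of the two gives the symmetric difference.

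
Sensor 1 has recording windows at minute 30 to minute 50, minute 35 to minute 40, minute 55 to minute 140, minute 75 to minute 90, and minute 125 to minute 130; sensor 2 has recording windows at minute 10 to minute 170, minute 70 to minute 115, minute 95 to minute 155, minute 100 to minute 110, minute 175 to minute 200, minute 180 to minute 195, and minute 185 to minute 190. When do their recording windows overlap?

First set merges to minute 30 to minute 50, minute 55 to minute 140.
Second set merges to minute 10 to minute 170, minute 175 to minute 200.
minute 30 to minute 50 meets the second set on minute 30 to minute 50.
minute 55 to minute 140 meets the second set on minute 55 to minute 140.

minute 30 to minute 50, minute 55 to minute 140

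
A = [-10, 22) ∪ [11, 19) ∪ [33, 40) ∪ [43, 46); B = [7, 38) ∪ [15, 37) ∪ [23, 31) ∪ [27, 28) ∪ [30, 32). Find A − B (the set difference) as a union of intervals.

Merge the first list: [-10, 22), [33, 40), [43, 46).
Merge the second list: [7, 38).
[-10, 22) \ B = [-10, 7).
[33, 40) \ B = [38, 40).
[43, 46): nothing removed.

[-10, 7) ∪ [38, 40) ∪ [43, 46)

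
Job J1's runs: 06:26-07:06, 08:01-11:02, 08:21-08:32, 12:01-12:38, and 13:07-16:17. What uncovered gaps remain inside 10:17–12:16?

11:02-12:01

After merging, the occupied span is 06:26-07:06, 08:01-11:02, 12:01-12:38, 13:07-16:17.
Complement within 10:17-12:16: 11:02-12:01.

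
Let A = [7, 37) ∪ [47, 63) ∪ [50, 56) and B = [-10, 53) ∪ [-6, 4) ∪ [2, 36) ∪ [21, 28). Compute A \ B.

Merge the first list: [7, 37), [47, 63).
Merge the second list: [-10, 53).
[7, 37): fully covered by B → removed.
[47, 63) minus B → [53, 63).

[53, 63)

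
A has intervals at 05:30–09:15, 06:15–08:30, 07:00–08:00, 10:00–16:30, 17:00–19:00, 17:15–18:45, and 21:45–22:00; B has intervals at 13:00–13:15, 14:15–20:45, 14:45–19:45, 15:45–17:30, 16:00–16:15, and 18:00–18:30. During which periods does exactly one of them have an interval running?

First set merges to 05:30–09:15, 10:00–16:30, 17:00–19:00, 21:45–22:00.
Second set merges to 13:00–13:15, 14:15–20:45.
A but not B: 05:30–09:15, 10:00–13:00, 13:15–14:15, 21:45–22:00.
B but not A: 16:30–17:00, 19:00–20:45.
Combining gives A △ B.

05:30–09:15, 10:00–13:00, 13:15–14:15, 16:30–17:00, 19:00–20:45, 21:45–22:00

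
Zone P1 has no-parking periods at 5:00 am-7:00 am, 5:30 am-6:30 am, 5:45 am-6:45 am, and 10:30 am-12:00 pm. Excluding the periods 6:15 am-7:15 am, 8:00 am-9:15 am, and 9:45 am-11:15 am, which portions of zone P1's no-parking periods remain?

5:00 am-6:15 am, 11:15 am-12:00 pm

A, merged: 5:00 am-7:00 am, 10:30 am-12:00 pm.
5:00 am-7:00 am \ B = 5:00 am-6:15 am.
10:30 am-12:00 pm \ B = 11:15 am-12:00 pm.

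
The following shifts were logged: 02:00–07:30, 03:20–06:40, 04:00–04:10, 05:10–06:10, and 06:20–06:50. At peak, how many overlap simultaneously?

3

Sweep endpoints in order; track running count of active intervals.
Peak of 3 reached at 04:00.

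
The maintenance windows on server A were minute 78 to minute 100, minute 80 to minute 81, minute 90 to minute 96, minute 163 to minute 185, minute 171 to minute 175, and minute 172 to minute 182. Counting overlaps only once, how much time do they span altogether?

Merged: minute 78 to minute 100, minute 163 to minute 185.
Lengths: 22 minutes + 22 minutes = 44 minutes.

44 minutes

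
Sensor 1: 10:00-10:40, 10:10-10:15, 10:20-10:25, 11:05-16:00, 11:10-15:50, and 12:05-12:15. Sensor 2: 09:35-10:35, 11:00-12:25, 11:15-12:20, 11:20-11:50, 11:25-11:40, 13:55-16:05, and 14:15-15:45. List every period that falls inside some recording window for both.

First set merges to 10:00–10:40, 11:05–16:00.
Second set merges to 09:35–10:35, 11:00–12:25, 13:55–16:05.
10:00–10:40 overlaps B on 10:00–10:35.
11:05–16:00 overlaps B on 11:05–12:25, 13:55–16:00.

10:00–10:35, 11:05–12:25, 13:55–16:00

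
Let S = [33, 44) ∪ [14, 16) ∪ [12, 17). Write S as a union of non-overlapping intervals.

[12, 17) ∪ [33, 44)

Sort by start: [12, 17), [14, 16), [33, 44).
[14, 16) overlaps/touches [12, 17) → extend to [12, 17).
[33, 44) is disjoint → start new block.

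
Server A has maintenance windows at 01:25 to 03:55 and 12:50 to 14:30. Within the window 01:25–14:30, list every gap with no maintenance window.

03:55–12:50

Covered (merged): 01:25–03:55, 12:50–14:30.
Complement within 01:25–14:30: 03:55–12:50.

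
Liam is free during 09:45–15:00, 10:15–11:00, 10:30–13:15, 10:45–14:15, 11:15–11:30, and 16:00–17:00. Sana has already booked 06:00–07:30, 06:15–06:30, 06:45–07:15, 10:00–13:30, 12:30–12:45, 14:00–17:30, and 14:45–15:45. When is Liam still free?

09:45–10:00, 13:30–14:00

First set merges to 09:45–15:00, 16:00–17:00.
Second set merges to 06:00–07:30, 10:00–13:30, 14:00–17:30.
09:45–15:00 with B removed leaves 09:45–10:00, 13:30–14:00.
16:00–17:00 lies entirely inside B → drops out.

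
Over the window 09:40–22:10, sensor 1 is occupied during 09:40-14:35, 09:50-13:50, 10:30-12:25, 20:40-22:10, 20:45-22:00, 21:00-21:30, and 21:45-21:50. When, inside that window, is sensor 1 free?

Covered (merged): 09:40–14:35, 20:40–22:10.
Gaps within 09:40–22:10: 14:35–20:40.

14:35–20:40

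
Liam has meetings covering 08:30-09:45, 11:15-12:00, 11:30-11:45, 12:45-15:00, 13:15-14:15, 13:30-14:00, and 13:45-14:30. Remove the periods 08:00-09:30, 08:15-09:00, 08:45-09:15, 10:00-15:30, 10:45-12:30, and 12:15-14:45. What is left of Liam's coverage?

09:30-09:45

Merge the first list: 08:30-09:45, 11:15-12:00, 12:45-15:00.
Merge the second list: 08:00-09:30, 10:00-15:30.
08:30-09:45 with B removed leaves 09:30-09:45.
11:15-12:00 lies entirely inside B → drops out.
12:45-15:00 lies entirely inside B → drops out.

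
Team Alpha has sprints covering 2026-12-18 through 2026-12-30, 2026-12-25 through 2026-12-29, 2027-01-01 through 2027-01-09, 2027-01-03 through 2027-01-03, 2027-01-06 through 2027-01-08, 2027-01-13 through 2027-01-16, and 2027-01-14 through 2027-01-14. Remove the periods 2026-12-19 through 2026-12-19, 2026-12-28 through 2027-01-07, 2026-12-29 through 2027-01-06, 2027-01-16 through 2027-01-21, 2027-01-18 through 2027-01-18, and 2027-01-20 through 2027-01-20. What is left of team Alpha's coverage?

2026-12-18 through 2026-12-18, 2026-12-20 through 2026-12-27, 2027-01-08 through 2027-01-09, 2027-01-13 through 2027-01-15

First set merges to 2026-12-18 through 2026-12-30, 2027-01-01 through 2027-01-09, 2027-01-13 through 2027-01-16.
Second set merges to 2026-12-19 through 2026-12-19, 2026-12-28 through 2027-01-07, 2027-01-16 through 2027-01-21.
2026-12-18 through 2026-12-30 \ B = 2026-12-18 through 2026-12-18, 2026-12-20 through 2026-12-27.
2027-01-01 through 2027-01-09 \ B = 2027-01-08 through 2027-01-09.
2027-01-13 through 2027-01-16 \ B = 2027-01-13 through 2027-01-15.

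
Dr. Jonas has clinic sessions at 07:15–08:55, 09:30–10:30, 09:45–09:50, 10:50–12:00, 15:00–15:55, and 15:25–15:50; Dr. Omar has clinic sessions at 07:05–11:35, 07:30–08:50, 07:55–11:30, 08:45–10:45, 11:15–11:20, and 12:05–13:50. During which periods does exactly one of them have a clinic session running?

07:05–07:15, 08:55–09:30, 10:30–10:50, 11:35–12:00, 12:05–13:50, 15:00–15:55

First set merges to 07:15–08:55, 09:30–10:30, 10:50–12:00, 15:00–15:55.
Second set merges to 07:05–11:35, 12:05–13:50.
A \ B = 11:35–12:00, 15:00–15:55.
B \ A = 07:05–07:15, 08:55–09:30, 10:30–10:50, 12:05–13:50.
Union of the two gives the symmetric difference.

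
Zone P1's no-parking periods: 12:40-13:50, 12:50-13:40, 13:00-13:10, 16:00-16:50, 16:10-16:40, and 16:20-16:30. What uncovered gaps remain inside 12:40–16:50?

13:50-16:00

The merged coverage is 12:40-13:50, 16:00-16:50.
Uncovered inside 12:40-16:50: 13:50-16:00.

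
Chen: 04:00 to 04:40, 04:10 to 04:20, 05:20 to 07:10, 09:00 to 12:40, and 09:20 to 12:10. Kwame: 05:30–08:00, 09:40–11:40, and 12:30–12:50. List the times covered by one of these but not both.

Merge the first list: 04:00–04:40, 05:20–07:10, 09:00–12:40.
A but not B: 04:00–04:40, 05:20–05:30, 09:00–09:40, 11:40–12:30.
B but not A: 07:10–08:00, 12:40–12:50.
Combining gives A △ B.

04:00–04:40, 05:20–05:30, 07:10–08:00, 09:00–09:40, 11:40–12:30, 12:40–12:50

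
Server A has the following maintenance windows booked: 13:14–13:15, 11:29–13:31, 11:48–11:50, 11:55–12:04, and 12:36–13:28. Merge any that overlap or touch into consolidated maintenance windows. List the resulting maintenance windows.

11:29–13:31

Sort by start: 11:29–13:31, 11:48–11:50, 11:55–12:04, 12:36–13:28, 13:14–13:15.
11:48–11:50 overlaps/touches 11:29–13:31 → extend to 11:29–13:31.
11:55–12:04 overlaps/touches 11:29–13:31 → extend to 11:29–13:31.
12:36–13:28 overlaps/touches 11:29–13:31 → extend to 11:29–13:31.
13:14–13:15 overlaps/touches 11:29–13:31 → extend to 11:29–13:31.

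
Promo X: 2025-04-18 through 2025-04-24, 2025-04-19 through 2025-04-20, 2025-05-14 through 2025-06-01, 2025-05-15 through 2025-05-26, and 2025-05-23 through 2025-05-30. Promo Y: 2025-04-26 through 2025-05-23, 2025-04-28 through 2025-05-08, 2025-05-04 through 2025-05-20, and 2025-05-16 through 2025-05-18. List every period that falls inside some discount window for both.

A, merged: 2025-04-18 through 2025-04-24, 2025-05-14 through 2025-06-01.
B, merged: 2025-04-26 through 2025-05-23.
2025-04-18 through 2025-04-24: no overlap with the second set.
2025-05-14 through 2025-06-01 meets the second set on 2025-05-14 through 2025-05-23.

2025-05-14 through 2025-05-23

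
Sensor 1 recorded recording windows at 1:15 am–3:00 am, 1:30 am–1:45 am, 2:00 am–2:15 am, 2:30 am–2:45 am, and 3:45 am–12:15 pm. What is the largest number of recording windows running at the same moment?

Sweep endpoints in order; track running count of active intervals.
Peak of 2 reached at 1:30 am.

2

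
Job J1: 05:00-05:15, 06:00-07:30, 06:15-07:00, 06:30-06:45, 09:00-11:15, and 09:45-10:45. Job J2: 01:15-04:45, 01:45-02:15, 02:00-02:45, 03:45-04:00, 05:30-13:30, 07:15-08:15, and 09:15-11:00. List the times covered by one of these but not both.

First set merges to 05:00-05:15, 06:00-07:30, 09:00-11:15.
Second set merges to 01:15-04:45, 05:30-13:30.
Only in the first: 05:00-05:15.
Only in the second: 01:15-04:45, 05:30-06:00, 07:30-09:00, 11:15-13:30.
Together these are the periods covered by exactly one.

01:15-04:45, 05:00-05:15, 05:30-06:00, 07:30-09:00, 11:15-13:30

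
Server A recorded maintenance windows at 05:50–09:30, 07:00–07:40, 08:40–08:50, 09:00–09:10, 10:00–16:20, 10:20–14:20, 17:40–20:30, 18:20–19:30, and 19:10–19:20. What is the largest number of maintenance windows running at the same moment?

At 19:10, 3 of the intervals are simultaneously active.
No point has more.

3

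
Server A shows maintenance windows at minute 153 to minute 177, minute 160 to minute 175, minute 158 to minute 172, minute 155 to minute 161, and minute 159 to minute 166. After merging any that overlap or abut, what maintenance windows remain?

Sort by start: minute 153 to minute 177, minute 155 to minute 161, minute 158 to minute 172, minute 159 to minute 166, minute 160 to minute 175.
minute 155 to minute 161 overlaps/touches minute 153 to minute 177 → extend to minute 153 to minute 177.
minute 158 to minute 172 overlaps/touches minute 153 to minute 177 → extend to minute 153 to minute 177.
minute 159 to minute 166 overlaps/touches minute 153 to minute 177 → extend to minute 153 to minute 177.
minute 160 to minute 175 overlaps/touches minute 153 to minute 177 → extend to minute 153 to minute 177.

minute 153 to minute 177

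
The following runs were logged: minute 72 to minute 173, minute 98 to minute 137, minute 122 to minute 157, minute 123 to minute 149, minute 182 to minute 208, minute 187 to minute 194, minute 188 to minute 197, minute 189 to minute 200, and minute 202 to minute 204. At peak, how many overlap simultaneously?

4

Walk the sorted start/end points keeping a running depth.
The depth first hits 4 at minute 123.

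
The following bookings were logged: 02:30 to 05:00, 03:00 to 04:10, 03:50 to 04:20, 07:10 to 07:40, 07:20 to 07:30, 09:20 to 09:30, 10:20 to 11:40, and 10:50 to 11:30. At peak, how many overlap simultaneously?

3

Sweep endpoints in order; track running count of active intervals.
Peak of 3 reached at 03:50.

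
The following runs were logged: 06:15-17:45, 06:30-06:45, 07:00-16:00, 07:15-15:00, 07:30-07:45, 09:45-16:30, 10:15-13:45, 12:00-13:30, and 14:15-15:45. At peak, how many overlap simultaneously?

Walk the sorted start/end points keeping a running depth.
The depth first hits 6 at 12:00.

6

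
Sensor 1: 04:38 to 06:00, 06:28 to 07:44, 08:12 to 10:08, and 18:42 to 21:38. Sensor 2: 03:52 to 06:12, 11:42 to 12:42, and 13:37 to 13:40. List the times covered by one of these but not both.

A \ B = 06:28–07:44, 08:12–10:08, 18:42–21:38.
B \ A = 03:52–04:38, 06:00–06:12, 11:42–12:42, 13:37–13:40.
Union of the two gives the symmetric difference.

03:52–04:38, 06:00–06:12, 06:28–07:44, 08:12–10:08, 11:42–12:42, 13:37–13:40, 18:42–21:38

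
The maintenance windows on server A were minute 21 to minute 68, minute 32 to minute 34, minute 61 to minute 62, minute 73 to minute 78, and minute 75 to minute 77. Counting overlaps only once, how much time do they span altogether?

Merged: minute 21 to minute 68, minute 73 to minute 78.
Lengths: 47 minutes + 5 minutes = 52 minutes.

52 minutes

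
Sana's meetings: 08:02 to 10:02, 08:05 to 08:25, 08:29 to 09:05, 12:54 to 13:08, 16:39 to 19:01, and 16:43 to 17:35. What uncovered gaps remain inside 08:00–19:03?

Covered (merged): 08:02–10:02, 12:54–13:08, 16:39–19:01.
Complement within 08:00–19:03: 08:00–08:02, 10:02–12:54, 13:08–16:39, 19:01–19:03.

08:00–08:02, 10:02–12:54, 13:08–16:39, 19:01–19:03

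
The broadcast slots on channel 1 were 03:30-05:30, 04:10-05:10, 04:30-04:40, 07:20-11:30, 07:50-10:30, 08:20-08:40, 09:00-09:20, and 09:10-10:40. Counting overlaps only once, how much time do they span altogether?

6 h 10 min

Merged: 03:30–05:30, 07:20–11:30.
Lengths: 2 h + 4 h 10 min = 6 h 10 min.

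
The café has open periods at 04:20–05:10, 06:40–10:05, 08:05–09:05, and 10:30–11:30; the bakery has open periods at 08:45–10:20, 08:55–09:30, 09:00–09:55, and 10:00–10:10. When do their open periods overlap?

Merge the first list: 04:20–05:10, 06:40–10:05, 10:30–11:30.
Merge the second list: 08:45–10:20.
04:20–05:10: no overlap with the second set.
06:40–10:05 meets the second set on 08:45–10:05.
10:30–11:30: no overlap with the second set.

08:45–10:05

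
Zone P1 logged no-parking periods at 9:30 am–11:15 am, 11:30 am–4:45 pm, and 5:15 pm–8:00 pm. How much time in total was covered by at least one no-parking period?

9 h 45 min

Merged: 9:30 am-11:15 am, 11:30 am-4:45 pm, 5:15 pm-8:00 pm.
Lengths: 1 h 45 min + 5 h 15 min + 2 h 45 min = 9 h 45 min.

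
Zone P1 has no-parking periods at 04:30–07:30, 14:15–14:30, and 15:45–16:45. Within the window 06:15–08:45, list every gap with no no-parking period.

07:30-08:45

The merged coverage is 04:30-07:30, 14:15-14:30, 15:45-16:45.
Uncovered inside 06:15-08:45: 07:30-08:45.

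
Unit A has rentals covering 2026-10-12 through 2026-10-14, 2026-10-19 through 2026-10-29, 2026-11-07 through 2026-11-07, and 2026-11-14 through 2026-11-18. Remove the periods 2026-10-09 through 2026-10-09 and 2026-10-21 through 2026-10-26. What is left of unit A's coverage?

2026-10-12 through 2026-10-14: no B overlap → unchanged.
2026-10-19 through 2026-10-29 minus B → 2026-10-19 through 2026-10-20, 2026-10-27 through 2026-10-29.
2026-11-07 through 2026-11-07: no B overlap → unchanged.
2026-11-14 through 2026-11-18: no B overlap → unchanged.

2026-10-12 through 2026-10-14, 2026-10-19 through 2026-10-20, 2026-10-27 through 2026-10-29, 2026-11-07 through 2026-11-07, 2026-11-14 through 2026-11-18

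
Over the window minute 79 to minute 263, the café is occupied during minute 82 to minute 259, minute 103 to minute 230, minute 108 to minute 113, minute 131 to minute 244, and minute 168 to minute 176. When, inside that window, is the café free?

After merging, the occupied span is minute 82 to minute 259.
Complement within minute 79 to minute 263: minute 79 to minute 82, minute 259 to minute 263.

minute 79 to minute 82, minute 259 to minute 263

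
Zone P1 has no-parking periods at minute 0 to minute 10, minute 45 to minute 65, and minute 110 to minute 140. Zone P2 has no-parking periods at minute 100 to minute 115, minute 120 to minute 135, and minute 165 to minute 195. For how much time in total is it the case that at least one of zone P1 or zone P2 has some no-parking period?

100 minutes

A ∪ B = minute 0 to minute 10, minute 45 to minute 65, minute 100 to minute 140, minute 165 to minute 195.
Total: 10 minutes + 20 minutes + 40 minutes + 30 minutes = 100 minutes.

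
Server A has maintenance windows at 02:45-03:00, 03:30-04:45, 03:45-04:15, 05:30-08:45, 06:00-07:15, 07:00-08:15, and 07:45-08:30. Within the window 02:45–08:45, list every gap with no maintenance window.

03:00–03:30, 04:45–05:30

The merged coverage is 02:45–03:00, 03:30–04:45, 05:30–08:45.
Complement within 02:45–08:45: 03:00–03:30, 04:45–05:30.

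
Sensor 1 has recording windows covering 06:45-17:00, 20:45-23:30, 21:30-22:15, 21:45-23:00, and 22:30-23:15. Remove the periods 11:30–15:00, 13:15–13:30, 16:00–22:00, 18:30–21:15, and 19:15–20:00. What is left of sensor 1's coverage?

06:45-11:30, 15:00-16:00, 22:00-23:30

Merge the first list: 06:45-17:00, 20:45-23:30.
Merge the second list: 11:30-15:00, 16:00-22:00.
06:45-17:00 \ B = 06:45-11:30, 15:00-16:00.
20:45-23:30 \ B = 22:00-23:30.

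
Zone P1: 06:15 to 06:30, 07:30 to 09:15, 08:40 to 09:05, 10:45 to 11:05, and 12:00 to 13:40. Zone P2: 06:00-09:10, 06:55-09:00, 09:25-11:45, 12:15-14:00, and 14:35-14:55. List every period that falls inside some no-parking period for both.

06:15–06:30, 07:30–09:10, 10:45–11:05, 12:15–13:40

A, merged: 06:15–06:30, 07:30–09:15, 10:45–11:05, 12:00–13:40.
B, merged: 06:00–09:10, 09:25–11:45, 12:15–14:00, 14:35–14:55.
06:15–06:30 ∩ B → 06:15–06:30.
07:30–09:15 ∩ B → 07:30–09:10.
10:45–11:05 ∩ B → 10:45–11:05.
12:00–13:40 ∩ B → 12:15–13:40.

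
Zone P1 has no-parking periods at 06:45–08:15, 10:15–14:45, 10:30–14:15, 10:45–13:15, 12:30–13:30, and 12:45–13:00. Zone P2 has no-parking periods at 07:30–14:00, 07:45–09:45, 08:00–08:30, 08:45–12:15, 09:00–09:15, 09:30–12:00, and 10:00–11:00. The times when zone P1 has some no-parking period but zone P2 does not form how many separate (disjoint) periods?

2

A, merged: 06:45-08:15, 10:15-14:45.
B, merged: 07:30-14:00.
A \ B = 06:45-07:30, 14:00-14:45.
That is 2 disjoint pieces.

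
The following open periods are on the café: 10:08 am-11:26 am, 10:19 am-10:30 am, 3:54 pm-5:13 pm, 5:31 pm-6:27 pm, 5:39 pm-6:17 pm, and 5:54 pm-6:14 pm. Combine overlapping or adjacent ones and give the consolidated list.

10:19 am–10:30 am overlaps/touches 10:08 am–11:26 am → extend to 10:08 am–11:26 am.
3:54 pm–5:13 pm is disjoint → start new block.
5:31 pm–6:27 pm is disjoint → start new block.
5:39 pm–6:17 pm overlaps/touches 5:31 pm–6:27 pm → extend to 5:31 pm–6:27 pm.
5:54 pm–6:14 pm overlaps/touches 5:31 pm–6:27 pm → extend to 5:31 pm–6:27 pm.

10:08 am–11:26 am, 3:54 pm–5:13 pm, 5:31 pm–6:27 pm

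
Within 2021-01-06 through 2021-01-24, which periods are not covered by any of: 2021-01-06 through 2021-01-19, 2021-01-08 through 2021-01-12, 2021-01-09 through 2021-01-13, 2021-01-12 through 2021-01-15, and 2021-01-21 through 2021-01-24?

2021-01-20 through 2021-01-20

The merged coverage is 2021-01-06 through 2021-01-19, 2021-01-21 through 2021-01-24.
Complement within 2021-01-06 through 2021-01-24: 2021-01-20 through 2021-01-20.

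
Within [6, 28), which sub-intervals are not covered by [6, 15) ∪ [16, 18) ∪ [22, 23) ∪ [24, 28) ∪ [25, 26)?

After merging, the occupied span is [6, 15), [16, 18), [22, 23), [24, 28).
Uncovered inside [6, 28): [15, 16), [18, 22), [23, 24).

[15, 16) ∪ [18, 22) ∪ [23, 24)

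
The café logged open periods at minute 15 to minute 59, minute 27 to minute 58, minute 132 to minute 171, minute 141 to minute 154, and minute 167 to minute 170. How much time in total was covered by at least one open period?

Merged: minute 15 to minute 59, minute 132 to minute 171.
Lengths: 44 minutes + 39 minutes = 83 minutes.

83 minutes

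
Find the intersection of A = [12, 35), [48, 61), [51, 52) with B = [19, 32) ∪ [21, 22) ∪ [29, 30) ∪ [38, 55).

First set merges to [12, 35), [48, 61).
Second set merges to [19, 32), [38, 55).
[12, 35) overlaps B on [19, 32).
[48, 61) overlaps B on [48, 55).

[19, 32) ∪ [48, 55)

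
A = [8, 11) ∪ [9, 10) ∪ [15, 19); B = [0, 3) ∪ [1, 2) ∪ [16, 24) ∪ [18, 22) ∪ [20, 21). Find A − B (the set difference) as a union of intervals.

Merge the first list: [8, 11), [15, 19).
Merge the second list: [0, 3), [16, 24).
[8, 11): nothing removed.
[15, 19) \ B = [15, 16).

[8, 11) ∪ [15, 16)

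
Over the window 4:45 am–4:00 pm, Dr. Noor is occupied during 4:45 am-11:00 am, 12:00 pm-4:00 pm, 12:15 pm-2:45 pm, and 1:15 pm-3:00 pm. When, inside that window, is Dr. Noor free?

The merged coverage is 4:45 am–11:00 am, 12:00 pm–4:00 pm.
Uncovered inside 4:45 am–4:00 pm: 11:00 am–12:00 pm.

11:00 am–12:00 pm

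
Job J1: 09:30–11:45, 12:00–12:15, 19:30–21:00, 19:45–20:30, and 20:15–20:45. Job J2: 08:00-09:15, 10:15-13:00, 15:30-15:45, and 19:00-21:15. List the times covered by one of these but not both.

08:00–09:15, 09:30–10:15, 11:45–12:00, 12:15–13:00, 15:30–15:45, 19:00–19:30, 21:00–21:15

Merge the first list: 09:30–11:45, 12:00–12:15, 19:30–21:00.
A but not B: 09:30–10:15.
B but not A: 08:00–09:15, 11:45–12:00, 12:15–13:00, 15:30–15:45, 19:00–19:30, 21:00–21:15.
Combining gives A △ B.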